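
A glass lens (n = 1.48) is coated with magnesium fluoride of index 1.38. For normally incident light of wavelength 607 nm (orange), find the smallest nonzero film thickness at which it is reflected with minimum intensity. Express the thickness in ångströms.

At the upper boundary (n = 1.0 to n = 1.38) the reflected ray undergoes a half-wave phase shift.
Ray reflecting at the bottom interface goes from n = 1.38 toward n = 1.48: a half-wave phase shift.
Net: no relative phase inversion (both shifts match).
So the condition for destructive reflection is 2 n t = (m + ½) λ.
Minimum at m = 0: t = λ / (4 n) = 607 / (4 × 1.38) = 110 nm.

1100 Å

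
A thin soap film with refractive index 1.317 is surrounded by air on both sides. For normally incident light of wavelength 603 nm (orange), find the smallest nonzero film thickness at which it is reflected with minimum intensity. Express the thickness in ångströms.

2289 Å

At the upper boundary (n = 1.0 to n = 1.317) the reflected ray undergoes a half-wave phase shift.
Ray reflecting at the bottom interface goes from n = 1.317 toward n = 1.0: no phase shift.
Net: one phase inversion between the two reflected rays.
For dark reflection here: 2 n t = m λ.
Minimum nonzero at m = 1: t = λ / (2 n) = 603 / (2 × 1.317) = 229 nm.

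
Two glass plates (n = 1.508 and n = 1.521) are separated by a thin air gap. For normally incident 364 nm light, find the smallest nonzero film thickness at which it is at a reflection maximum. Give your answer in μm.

0.0910 μm

At the upper boundary (n = 1.508 to n = 1.0) the reflected ray undergoes no phase shift.
At the lower boundary (n = 1.0 to n = 1.521) the reflected ray undergoes a half-wave phase shift.
Net: one phase inversion between the two reflected rays.
For strong reflection here: 2 n t = (m + ½) λ.
Minimum at m = 0: t = λ / (4 n) = 364 / (4 × 1.0) = 91.0 nm.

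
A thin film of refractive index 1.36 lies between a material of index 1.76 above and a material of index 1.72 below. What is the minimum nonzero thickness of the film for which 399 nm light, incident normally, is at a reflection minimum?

147 nm

Top surface (1.76 → 1.36): reflection off a lower-index medium gives no phase shift.
At the lower boundary (n = 1.36 to n = 1.72) the reflected ray undergoes a half-wave phase shift.
Net: one phase inversion between the two reflected rays.
So the condition for destructive reflection is 2 n t = m λ.
Minimum nonzero at m = 1: t = λ / (2 n) = 399 / (2 × 1.36) = 147 nm.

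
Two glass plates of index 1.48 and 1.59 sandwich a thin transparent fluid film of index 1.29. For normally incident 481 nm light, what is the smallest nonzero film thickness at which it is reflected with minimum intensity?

At the upper boundary (n = 1.48 to n = 1.29) the reflected ray undergoes no phase shift.
Ray reflecting at the bottom interface goes from n = 1.29 toward n = 1.59: a half-wave phase shift.
Exactly one π shift → a net half-wave offset.
With one net inversion, destructive interference in reflection requires 2 n t = m λ.
The smallest nonzero thickness corresponds to m = 1: t = m λ / (2 n) = 1.00 × 481 / (2 × 1.29) = 186 nm.

186 nm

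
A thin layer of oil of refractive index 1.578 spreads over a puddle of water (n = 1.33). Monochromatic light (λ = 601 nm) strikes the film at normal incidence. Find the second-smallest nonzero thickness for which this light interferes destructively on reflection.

Ray reflecting at the top interface goes from n = 1.0 toward n = 1.578: a half-wave phase shift.
Bottom surface (1.578 → 1.33): reflection off a lower-index medium gives no phase shift.
Exactly one π shift → a net half-wave offset.
With one net inversion, destructive interference in reflection requires 2 n t = m λ.
The second-smallest nonzero thickness corresponds to m = 2: t = m λ / (2 n) = 2.00 × 601 / (2 × 1.578) = 381 nm.

381 nm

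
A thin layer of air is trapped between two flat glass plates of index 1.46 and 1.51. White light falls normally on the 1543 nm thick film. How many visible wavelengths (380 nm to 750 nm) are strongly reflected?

4

Top surface (1.46 → 1.0): reflection off a lower-index medium gives no phase shift.
Ray reflecting at the bottom interface goes from n = 1.0 toward n = 1.51: a half-wave phase shift.
Exactly one π shift → a net half-wave offset.
For bright reflection here: 2 n t = (m + ½) λ.
λ = 2 n t / (m + ½) = 3086 / (m + ½) nm.
m=3: 882 nm (IR); m=4: 686 nm (visible); m=5: 561 nm (visible); m=6: 475 nm (visible); m=7: 411 nm (visible); m=8: 363 nm (UV).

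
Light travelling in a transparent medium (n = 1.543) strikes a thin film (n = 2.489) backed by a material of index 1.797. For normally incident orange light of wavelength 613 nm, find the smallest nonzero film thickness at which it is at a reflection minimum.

At the upper boundary (n = 1.543 to n = 2.489) the reflected ray undergoes a half-wave phase shift.
Bottom surface (2.489 → 1.797): reflection off a lower-index medium gives no phase shift.
Exactly one π shift → a net half-wave offset.
For dark reflection here: 2 n t = m λ.
Minimum nonzero at m = 1: t = λ / (2 n) = 613 / (2 × 2.489) = 123 nm.

123 nm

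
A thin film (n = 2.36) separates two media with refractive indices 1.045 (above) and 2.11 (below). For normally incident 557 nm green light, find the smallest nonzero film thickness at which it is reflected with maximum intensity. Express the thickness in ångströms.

At the upper boundary (n = 1.045 to n = 2.36) the reflected ray undergoes a half-wave phase shift.
Bottom surface (2.36 → 2.11): reflection off a lower-index medium gives no phase shift.
Exactly one π shift → a net half-wave offset.
With one net inversion, constructive interference in reflection requires 2 n t = (m + ½) λ.
Minimum at m = 0: t = λ / (4 n) = 557 / (4 × 2.36) = 59.0 nm.

590 Å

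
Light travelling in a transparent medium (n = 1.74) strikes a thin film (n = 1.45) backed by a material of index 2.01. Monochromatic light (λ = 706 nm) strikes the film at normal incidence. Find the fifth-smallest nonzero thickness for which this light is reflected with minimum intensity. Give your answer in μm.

1.22 μm

At the upper boundary (n = 1.74 to n = 1.45) the reflected ray undergoes no phase shift.
At the lower boundary (n = 1.45 to n = 2.01) the reflected ray undergoes a half-wave phase shift.
Exactly one π shift → a net half-wave offset.
For dark reflection here: 2 n t = m λ.
The fifth-smallest nonzero thickness corresponds to m = 5: t = m λ / (2 n) = 5.00 × 706 / (2 × 1.45) = 1217 nm.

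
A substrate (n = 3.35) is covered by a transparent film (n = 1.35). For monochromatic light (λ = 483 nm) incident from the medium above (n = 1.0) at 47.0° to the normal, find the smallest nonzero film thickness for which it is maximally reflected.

Ray reflecting at the top interface goes from n = 1.0 toward n = 1.35: a half-wave phase shift.
At the lower boundary (n = 1.35 to n = 3.35) the reflected ray undergoes a half-wave phase shift.
Net: no relative phase inversion (both shifts match).
For bright reflection here: 2 n t cos θ_r = m λ.
Snell's law: 1.0 sin 47.0° = 1.35 sin θ_r → sin θ_r = 0.542, cos θ_r = 0.841.
Minimum nonzero at m = 1: t = λ / (2 n cos θ_r) = 483 / (2 × 1.35 × 0.841) = 213 nm.

213 nm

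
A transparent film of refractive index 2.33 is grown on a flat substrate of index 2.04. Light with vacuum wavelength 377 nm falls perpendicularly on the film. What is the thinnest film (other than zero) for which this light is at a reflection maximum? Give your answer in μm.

Ray reflecting at the top interface goes from n = 1.0 toward n = 2.33: a half-wave phase shift.
Ray reflecting at the bottom interface goes from n = 2.33 toward n = 2.04: no phase shift.
Net: one phase inversion between the two reflected rays.
With one net inversion, constructive interference in reflection requires 2 n t = (m + ½) λ.
Minimum at m = 0: t = λ / (4 n) = 377 / (4 × 2.33) = 40.5 nm.

0.0405 μm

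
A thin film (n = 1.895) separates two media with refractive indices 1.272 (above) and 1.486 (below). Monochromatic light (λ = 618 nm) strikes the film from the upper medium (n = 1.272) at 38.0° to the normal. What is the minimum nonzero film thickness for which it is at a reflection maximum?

89.5 nm

Top surface (1.272 → 1.895): reflection off a higher-index medium gives a half-wave phase shift.
Bottom surface (1.895 → 1.486): reflection off a lower-index medium gives no phase shift.
Net: one phase inversion between the two reflected rays.
With one net inversion, constructive interference in reflection requires 2 n t cos θ_r = (m + ½) λ.
Snell's law: 1.272 sin 38.0° = 1.895 sin θ_r → sin θ_r = 0.413, cos θ_r = 0.911.
Minimum at m = 0: t = λ / (4 n cos θ_r) = 618 / (4 × 1.895 × 0.911) = 89.5 nm.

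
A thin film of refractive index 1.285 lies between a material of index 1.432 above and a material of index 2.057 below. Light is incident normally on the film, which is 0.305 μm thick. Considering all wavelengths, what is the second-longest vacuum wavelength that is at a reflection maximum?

523 nm

Top surface (1.432 → 1.285): reflection off a lower-index medium gives no phase shift.
Bottom surface (1.285 → 2.057): reflection off a higher-index medium gives a half-wave phase shift.
The two reflections differ by half a wavelength.
So the condition for constructive reflection is 2 n t = (m + ½) λ.
λ = 2 n t / (m + ½). The second-longest wavelength is m = 1: λ = 2 × 1.285 × 305 / 1.50 = 523 nm.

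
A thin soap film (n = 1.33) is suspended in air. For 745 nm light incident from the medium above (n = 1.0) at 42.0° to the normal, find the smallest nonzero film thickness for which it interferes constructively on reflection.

162 nm

Ray reflecting at the top interface goes from n = 1.0 toward n = 1.33: a half-wave phase shift.
At the lower boundary (n = 1.33 to n = 1.0) the reflected ray undergoes no phase shift.
Net: one phase inversion between the two reflected rays.
So the condition for constructive reflection is 2 n t cos θ_r = (m + ½) λ.
Snell's law: 1.0 sin 42.0° = 1.33 sin θ_r → sin θ_r = 0.503, cos θ_r = 0.864.
Minimum at m = 0: t = λ / (4 n cos θ_r) = 745 / (4 × 1.33 × 0.864) = 162 nm.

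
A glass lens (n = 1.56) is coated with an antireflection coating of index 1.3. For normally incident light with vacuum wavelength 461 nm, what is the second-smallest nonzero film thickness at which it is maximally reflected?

355 nm

Top surface (1.0 → 1.3): reflection off a higher-index medium gives a half-wave phase shift.
Ray reflecting at the bottom interface goes from n = 1.3 toward n = 1.56: a half-wave phase shift.
The two reflections carry the same phase change, so no net offset.
With no net inversion, constructive interference in reflection requires 2 n t = m λ.
The second-smallest nonzero thickness corresponds to m = 2: t = m λ / (2 n) = 2.00 × 461 / (2 × 1.3) = 355 nm.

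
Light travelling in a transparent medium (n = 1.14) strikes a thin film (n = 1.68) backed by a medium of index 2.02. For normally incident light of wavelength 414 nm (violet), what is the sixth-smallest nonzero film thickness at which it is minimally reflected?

678 nm

At the upper boundary (n = 1.14 to n = 1.68) the reflected ray undergoes a half-wave phase shift.
Ray reflecting at the bottom interface goes from n = 1.68 toward n = 2.02: a half-wave phase shift.
Net: no relative phase inversion (both shifts match).
So the condition for destructive reflection is 2 n t = (m + ½) λ.
The sixth-smallest nonzero thickness corresponds to m = 5: t = (m + ½) λ / (2 n) = 5.50 × 414 / (2 × 1.68) = 678 nm.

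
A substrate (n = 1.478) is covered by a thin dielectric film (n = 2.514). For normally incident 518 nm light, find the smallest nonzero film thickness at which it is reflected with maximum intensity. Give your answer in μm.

0.0515 μm

Top surface (1.0 → 2.514): reflection off a higher-index medium gives a half-wave phase shift.
Bottom surface (2.514 → 1.478): reflection off a lower-index medium gives no phase shift.
The two reflections differ by half a wavelength.
With one net inversion, constructive interference in reflection requires 2 n t = (m + ½) λ.
Minimum at m = 0: t = λ / (4 n) = 518 / (4 × 2.514) = 51.5 nm.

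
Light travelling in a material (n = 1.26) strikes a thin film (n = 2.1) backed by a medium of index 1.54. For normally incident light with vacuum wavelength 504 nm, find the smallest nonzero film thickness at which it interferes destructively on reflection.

Ray reflecting at the top interface goes from n = 1.26 toward n = 2.1: a half-wave phase shift.
Ray reflecting at the bottom interface goes from n = 2.1 toward n = 1.54: no phase shift.
Exactly one π shift → a net half-wave offset.
With one net inversion, destructive interference in reflection requires 2 n t = m λ.
Minimum nonzero at m = 1: t = λ / (2 n) = 504 / (2 × 2.1) = 120 nm.

120 nm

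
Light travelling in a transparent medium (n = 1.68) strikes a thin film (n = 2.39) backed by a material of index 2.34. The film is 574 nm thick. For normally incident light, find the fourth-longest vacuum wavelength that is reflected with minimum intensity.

At the upper boundary (n = 1.68 to n = 2.39) the reflected ray undergoes a half-wave phase shift.
Bottom surface (2.39 → 2.34): reflection off a lower-index medium gives no phase shift.
The two reflections differ by half a wavelength.
With one net inversion, destructive interference in reflection requires 2 n t = m λ.
λ = 2 n t / m. The fourth-longest wavelength is m = 4: λ = 2 × 2.39 × 574 / 4.00 = 686 nm.

686 nm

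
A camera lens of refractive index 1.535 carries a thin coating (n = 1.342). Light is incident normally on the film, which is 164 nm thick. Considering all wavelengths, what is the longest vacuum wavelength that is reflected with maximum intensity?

440 nm

Top surface (1.0 → 1.342): reflection off a higher-index medium gives a half-wave phase shift.
At the lower boundary (n = 1.342 to n = 1.535) the reflected ray undergoes a half-wave phase shift.
The two reflections carry the same phase change, so no net offset.
So the condition for constructive reflection is 2 n t = m λ.
λ = 2 n t / m. The longest wavelength is m = 1: λ = 2 × 1.342 × 164 / 1.00 = 440 nm.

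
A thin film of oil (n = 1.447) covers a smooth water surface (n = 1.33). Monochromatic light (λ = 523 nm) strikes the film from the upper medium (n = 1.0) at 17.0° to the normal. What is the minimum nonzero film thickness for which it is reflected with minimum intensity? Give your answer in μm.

Top surface (1.0 → 1.447): reflection off a higher-index medium gives a half-wave phase shift.
At the lower boundary (n = 1.447 to n = 1.33) the reflected ray undergoes no phase shift.
Net: one phase inversion between the two reflected rays.
So the condition for destructive reflection is 2 n t cos θ_r = m λ.
Snell's law: 1.0 sin 17.0° = 1.447 sin θ_r → sin θ_r = 0.202, cos θ_r = 0.979.
Minimum nonzero at m = 1: t = λ / (2 n cos θ_r) = 523 / (2 × 1.447 × 0.979) = 185 nm.

0.185 μm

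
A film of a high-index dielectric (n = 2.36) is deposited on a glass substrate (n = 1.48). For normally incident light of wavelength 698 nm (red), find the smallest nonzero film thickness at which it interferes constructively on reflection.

73.9 nm

At the upper boundary (n = 1.0 to n = 2.36) the reflected ray undergoes a half-wave phase shift.
Ray reflecting at the bottom interface goes from n = 2.36 toward n = 1.48: no phase shift.
Net: one phase inversion between the two reflected rays.
For maximum reflection here: 2 n t = (m + ½) λ.
Minimum at m = 0: t = λ / (4 n) = 698 / (4 × 2.36) = 73.9 nm.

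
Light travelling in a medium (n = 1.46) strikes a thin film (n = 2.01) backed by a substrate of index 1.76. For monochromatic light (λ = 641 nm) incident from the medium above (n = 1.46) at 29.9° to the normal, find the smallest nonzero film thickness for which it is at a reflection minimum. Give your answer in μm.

0.171 μm

Top surface (1.46 → 2.01): reflection off a higher-index medium gives a half-wave phase shift.
At the lower boundary (n = 2.01 to n = 1.76) the reflected ray undergoes no phase shift.
Net: one phase inversion between the two reflected rays.
So the condition for destructive reflection is 2 n t cos θ_r = m λ.
Snell's law: 1.46 sin 29.9° = 2.01 sin θ_r → sin θ_r = 0.362, cos θ_r = 0.932.
Minimum nonzero at m = 1: t = λ / (2 n cos θ_r) = 641 / (2 × 2.01 × 0.932) = 171 nm.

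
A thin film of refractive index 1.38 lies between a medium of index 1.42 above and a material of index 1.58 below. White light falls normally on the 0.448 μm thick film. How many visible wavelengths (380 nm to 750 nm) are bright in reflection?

1

Ray reflecting at the top interface goes from n = 1.42 toward n = 1.38: no phase shift.
At the lower boundary (n = 1.38 to n = 1.58) the reflected ray undergoes a half-wave phase shift.
Exactly one π shift → a net half-wave offset.
So the condition for constructive reflection is 2 n t = (m + ½) λ.
λ = 2 n t / (m + ½) = 1236 / (m + ½) nm.
m=1: 824 nm (IR); m=2: 495 nm (visible); m=3: 353 nm (UV).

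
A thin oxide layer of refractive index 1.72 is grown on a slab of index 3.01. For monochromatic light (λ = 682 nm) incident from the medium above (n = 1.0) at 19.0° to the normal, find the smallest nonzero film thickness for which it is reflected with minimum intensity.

101 nm

Top surface (1.0 → 1.72): reflection off a higher-index medium gives a half-wave phase shift.
Bottom surface (1.72 → 3.01): reflection off a higher-index medium gives a half-wave phase shift.
Net: no relative phase inversion (both shifts match).
So the condition for destructive reflection is 2 n t cos θ_r = (m + ½) λ.
Snell's law: 1.0 sin 19.0° = 1.72 sin θ_r → sin θ_r = 0.189, cos θ_r = 0.982.
Minimum at m = 0: t = λ / (4 n cos θ_r) = 682 / (4 × 1.72 × 0.982) = 101 nm.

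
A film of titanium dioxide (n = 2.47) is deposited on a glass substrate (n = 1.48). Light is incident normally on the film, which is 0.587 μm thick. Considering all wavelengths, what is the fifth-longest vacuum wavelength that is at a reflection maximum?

644 nm

Top surface (1.0 → 2.47): reflection off a higher-index medium gives a half-wave phase shift.
Bottom surface (2.47 → 1.48): reflection off a lower-index medium gives no phase shift.
Exactly one π shift → a net half-wave offset.
So the condition for constructive reflection is 2 n t = (m + ½) λ.
λ = 2 n t / (m + ½). The fifth-longest wavelength is m = 4: λ = 2 × 2.47 × 587 / 4.50 = 644 nm.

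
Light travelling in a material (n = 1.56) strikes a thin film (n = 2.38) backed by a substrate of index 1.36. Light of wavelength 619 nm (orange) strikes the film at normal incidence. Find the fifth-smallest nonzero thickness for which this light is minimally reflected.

650 nm

Ray reflecting at the top interface goes from n = 1.56 toward n = 2.38: a half-wave phase shift.
Bottom surface (2.38 → 1.36): reflection off a lower-index medium gives no phase shift.
Exactly one π shift → a net half-wave offset.
For dark reflection here: 2 n t = m λ.
The fifth-smallest nonzero thickness corresponds to m = 5: t = m λ / (2 n) = 5.00 × 619 / (2 × 2.38) = 650 nm.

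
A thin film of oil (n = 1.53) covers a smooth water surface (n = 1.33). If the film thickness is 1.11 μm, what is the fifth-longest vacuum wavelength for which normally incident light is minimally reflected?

679 nm

At the upper boundary (n = 1.0 to n = 1.53) the reflected ray undergoes a half-wave phase shift.
At the lower boundary (n = 1.53 to n = 1.33) the reflected ray undergoes no phase shift.
Exactly one π shift → a net half-wave offset.
For weak reflection here: 2 n t = m λ.
λ = 2 n t / m. The fifth-longest wavelength is m = 5: λ = 2 × 1.53 × 1110 / 5.00 = 679 nm.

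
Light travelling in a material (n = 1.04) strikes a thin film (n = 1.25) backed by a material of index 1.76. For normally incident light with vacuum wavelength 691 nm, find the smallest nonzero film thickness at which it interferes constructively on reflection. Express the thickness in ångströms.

At the upper boundary (n = 1.04 to n = 1.25) the reflected ray undergoes a half-wave phase shift.
At the lower boundary (n = 1.25 to n = 1.76) the reflected ray undergoes a half-wave phase shift.
Zero or two π shifts → no net half-wave offset.
With no net inversion, constructive interference in reflection requires 2 n t = m λ.
Minimum nonzero at m = 1: t = λ / (2 n) = 691 / (2 × 1.25) = 276 nm.

2764 Å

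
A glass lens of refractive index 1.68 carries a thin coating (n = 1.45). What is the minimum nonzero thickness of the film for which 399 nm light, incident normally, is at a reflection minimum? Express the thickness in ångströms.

At the upper boundary (n = 1.0 to n = 1.45) the reflected ray undergoes a half-wave phase shift.
At the lower boundary (n = 1.45 to n = 1.68) the reflected ray undergoes a half-wave phase shift.
The two reflections carry the same phase change, so no net offset.
So the condition for destructive reflection is 2 n t = (m + ½) λ.
Minimum at m = 0: t = λ / (4 n) = 399 / (4 × 1.45) = 68.8 nm.

688 Å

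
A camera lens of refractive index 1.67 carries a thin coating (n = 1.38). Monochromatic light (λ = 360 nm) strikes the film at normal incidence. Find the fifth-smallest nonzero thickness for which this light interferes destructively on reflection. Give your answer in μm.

Ray reflecting at the top interface goes from n = 1.0 toward n = 1.38: a half-wave phase shift.
Bottom surface (1.38 → 1.67): reflection off a higher-index medium gives a half-wave phase shift.
Zero or two π shifts → no net half-wave offset.
With no net inversion, destructive interference in reflection requires 2 n t = (m + ½) λ.
The fifth-smallest nonzero thickness corresponds to m = 4: t = (m + ½) λ / (2 n) = 4.50 × 360 / (2 × 1.38) = 587 nm.

0.587 μm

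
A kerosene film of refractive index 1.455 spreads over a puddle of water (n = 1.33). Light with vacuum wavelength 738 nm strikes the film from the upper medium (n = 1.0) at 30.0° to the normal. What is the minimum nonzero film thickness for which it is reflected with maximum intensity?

At the upper boundary (n = 1.0 to n = 1.455) the reflected ray undergoes a half-wave phase shift.
Ray reflecting at the bottom interface goes from n = 1.455 toward n = 1.33: no phase shift.
Exactly one π shift → a net half-wave offset.
For bright reflection here: 2 n t cos θ_r = (m + ½) λ.
Snell's law: 1.0 sin 30.0° = 1.455 sin θ_r → sin θ_r = 0.344, cos θ_r = 0.939.
Minimum at m = 0: t = λ / (4 n cos θ_r) = 738 / (4 × 1.455 × 0.939) = 135 nm.

135 nm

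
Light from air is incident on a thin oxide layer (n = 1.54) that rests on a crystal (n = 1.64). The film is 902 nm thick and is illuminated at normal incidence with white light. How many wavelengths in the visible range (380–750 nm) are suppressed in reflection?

At the upper boundary (n = 1.0 to n = 1.54) the reflected ray undergoes a half-wave phase shift.
Ray reflecting at the bottom interface goes from n = 1.54 toward n = 1.64: a half-wave phase shift.
Zero or two π shifts → no net half-wave offset.
With no net inversion, destructive interference in reflection requires 2 n t = (m + ½) λ.
λ = 2 n t / (m + ½) = 2778 / (m + ½) nm.
m=3: 794 nm (IR); m=4: 617 nm (visible); m=5: 505 nm (visible); m=6: 427 nm (visible); m=7: 370 nm (UV).

3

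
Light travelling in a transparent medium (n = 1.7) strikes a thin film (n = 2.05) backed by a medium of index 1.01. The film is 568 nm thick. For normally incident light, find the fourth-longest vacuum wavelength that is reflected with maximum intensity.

665 nm

Ray reflecting at the top interface goes from n = 1.7 toward n = 2.05: a half-wave phase shift.
Ray reflecting at the bottom interface goes from n = 2.05 toward n = 1.01: no phase shift.
Net: one phase inversion between the two reflected rays.
With one net inversion, constructive interference in reflection requires 2 n t = (m + ½) λ.
λ = 2 n t / (m + ½). The fourth-longest wavelength is m = 3: λ = 2 × 2.05 × 568 / 3.50 = 665 nm.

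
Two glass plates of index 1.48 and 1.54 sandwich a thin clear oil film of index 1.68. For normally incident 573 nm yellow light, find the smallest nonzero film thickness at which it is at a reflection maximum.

Ray reflecting at the top interface goes from n = 1.48 toward n = 1.68: a half-wave phase shift.
At the lower boundary (n = 1.68 to n = 1.54) the reflected ray undergoes no phase shift.
Exactly one π shift → a net half-wave offset.
For maximum reflection here: 2 n t = (m + ½) λ.
Minimum at m = 0: t = λ / (4 n) = 573 / (4 × 1.68) = 85.3 nm.

85.3 nm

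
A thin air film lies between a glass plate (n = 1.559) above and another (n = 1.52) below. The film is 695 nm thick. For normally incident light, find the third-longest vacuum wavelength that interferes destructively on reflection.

Ray reflecting at the top interface goes from n = 1.559 toward n = 1.0: no phase shift.
At the lower boundary (n = 1.0 to n = 1.52) the reflected ray undergoes a half-wave phase shift.
Net: one phase inversion between the two reflected rays.
For weak reflection here: 2 n t = m λ.
λ = 2 n t / m. The third-longest wavelength is m = 3: λ = 2 × 1.0 × 695 / 3.00 = 463 nm.

463 nm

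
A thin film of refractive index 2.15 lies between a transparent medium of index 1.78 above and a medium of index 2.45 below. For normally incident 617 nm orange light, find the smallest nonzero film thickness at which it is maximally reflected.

143 nm

At the upper boundary (n = 1.78 to n = 2.15) the reflected ray undergoes a half-wave phase shift.
Ray reflecting at the bottom interface goes from n = 2.15 toward n = 2.45: a half-wave phase shift.
Net: no relative phase inversion (both shifts match).
So the condition for constructive reflection is 2 n t = m λ.
Minimum nonzero at m = 1: t = λ / (2 n) = 617 / (2 × 2.15) = 143 nm.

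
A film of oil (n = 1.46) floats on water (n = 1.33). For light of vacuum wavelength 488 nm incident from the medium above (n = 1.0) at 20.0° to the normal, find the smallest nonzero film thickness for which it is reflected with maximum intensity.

Top surface (1.0 → 1.46): reflection off a higher-index medium gives a half-wave phase shift.
At the lower boundary (n = 1.46 to n = 1.33) the reflected ray undergoes no phase shift.
Net: one phase inversion between the two reflected rays.
For maximum reflection here: 2 n t cos θ_r = (m + ½) λ.
Snell's law: 1.0 sin 20.0° = 1.46 sin θ_r → sin θ_r = 0.234, cos θ_r = 0.972.
Minimum at m = 0: t = λ / (4 n cos θ_r) = 488 / (4 × 1.46 × 0.972) = 86.0 nm.

86.0 nm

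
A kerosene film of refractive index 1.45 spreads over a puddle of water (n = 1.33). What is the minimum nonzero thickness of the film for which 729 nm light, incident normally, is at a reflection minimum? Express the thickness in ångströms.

2514 Å

Top surface (1.0 → 1.45): reflection off a higher-index medium gives a half-wave phase shift.
Bottom surface (1.45 → 1.33): reflection off a lower-index medium gives no phase shift.
Net: one phase inversion between the two reflected rays.
So the condition for destructive reflection is 2 n t = m λ.
Minimum nonzero at m = 1: t = λ / (2 n) = 729 / (2 × 1.45) = 251 nm.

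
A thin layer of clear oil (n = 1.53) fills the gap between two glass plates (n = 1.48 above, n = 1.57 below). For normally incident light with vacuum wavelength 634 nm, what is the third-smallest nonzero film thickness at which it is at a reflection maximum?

At the upper boundary (n = 1.48 to n = 1.53) the reflected ray undergoes a half-wave phase shift.
Bottom surface (1.53 → 1.57): reflection off a higher-index medium gives a half-wave phase shift.
Net: no relative phase inversion (both shifts match).
So the condition for constructive reflection is 2 n t = m λ.
The third-smallest nonzero thickness corresponds to m = 3: t = m λ / (2 n) = 3.00 × 634 / (2 × 1.53) = 622 nm.

622 nm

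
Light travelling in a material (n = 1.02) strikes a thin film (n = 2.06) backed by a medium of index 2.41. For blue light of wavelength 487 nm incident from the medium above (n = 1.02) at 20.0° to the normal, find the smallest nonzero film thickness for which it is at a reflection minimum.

60.0 nm

Top surface (1.02 → 2.06): reflection off a higher-index medium gives a half-wave phase shift.
At the lower boundary (n = 2.06 to n = 2.41) the reflected ray undergoes a half-wave phase shift.
The two reflections carry the same phase change, so no net offset.
For minimum reflection here: 2 n t cos θ_r = (m + ½) λ.
Snell's law: 1.02 sin 20.0° = 2.06 sin θ_r → sin θ_r = 0.169, cos θ_r = 0.986.
Minimum at m = 0: t = λ / (4 n cos θ_r) = 487 / (4 × 2.06 × 0.986) = 60.0 nm.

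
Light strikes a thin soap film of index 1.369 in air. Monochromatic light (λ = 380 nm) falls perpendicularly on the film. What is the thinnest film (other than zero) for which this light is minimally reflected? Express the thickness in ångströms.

1388 Å

Top surface (1.0 → 1.369): reflection off a higher-index medium gives a half-wave phase shift.
At the lower boundary (n = 1.369 to n = 1.0) the reflected ray undergoes no phase shift.
The two reflections differ by half a wavelength.
For weak reflection here: 2 n t = m λ.
Minimum nonzero at m = 1: t = λ / (2 n) = 380 / (2 × 1.369) = 139 nm.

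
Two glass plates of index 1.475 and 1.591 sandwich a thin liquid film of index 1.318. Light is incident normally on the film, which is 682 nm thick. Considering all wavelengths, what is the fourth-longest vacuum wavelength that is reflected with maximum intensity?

At the upper boundary (n = 1.475 to n = 1.318) the reflected ray undergoes no phase shift.
Ray reflecting at the bottom interface goes from n = 1.318 toward n = 1.591: a half-wave phase shift.
Exactly one π shift → a net half-wave offset.
With one net inversion, constructive interference in reflection requires 2 n t = (m + ½) λ.
λ = 2 n t / (m + ½). The fourth-longest wavelength is m = 3: λ = 2 × 1.318 × 682 / 3.50 = 514 nm.

514 nm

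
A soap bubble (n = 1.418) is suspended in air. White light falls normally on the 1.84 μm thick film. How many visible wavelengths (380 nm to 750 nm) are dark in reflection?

7

At the upper boundary (n = 1.0 to n = 1.418) the reflected ray undergoes a half-wave phase shift.
At the lower boundary (n = 1.418 to n = 1.0) the reflected ray undergoes no phase shift.
The two reflections differ by half a wavelength.
So the condition for destructive reflection is 2 n t = m λ.
λ = 2 n t / m = 5218 / m nm.
m=6: 870 nm (IR); m=7: 745 nm (visible); m=8: 652 nm (visible); m=9: 580 nm (visible); m=10: 522 nm (visible); m=11: 474 nm (visible); m=12: 435 nm (visible); m=13: 401 nm (visible); m=14: 373 nm (UV).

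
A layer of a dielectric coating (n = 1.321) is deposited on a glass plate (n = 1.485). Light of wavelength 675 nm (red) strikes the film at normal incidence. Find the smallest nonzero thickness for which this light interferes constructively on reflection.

Ray reflecting at the top interface goes from n = 1.0 toward n = 1.321: a half-wave phase shift.
At the lower boundary (n = 1.321 to n = 1.485) the reflected ray undergoes a half-wave phase shift.
Net: no relative phase inversion (both shifts match).
For maximum reflection here: 2 n t = m λ.
The smallest nonzero thickness corresponds to m = 1: t = m λ / (2 n) = 1.00 × 675 / (2 × 1.321) = 255 nm.

255 nm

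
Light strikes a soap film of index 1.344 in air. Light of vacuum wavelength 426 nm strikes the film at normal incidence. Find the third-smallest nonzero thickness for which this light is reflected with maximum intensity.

396 nm

Ray reflecting at the top interface goes from n = 1.0 toward n = 1.344: a half-wave phase shift.
Bottom surface (1.344 → 1.0): reflection off a lower-index medium gives no phase shift.
Net: one phase inversion between the two reflected rays.
With one net inversion, constructive interference in reflection requires 2 n t = (m + ½) λ.
The third-smallest nonzero thickness corresponds to m = 2: t = (m + ½) λ / (2 n) = 2.50 × 426 / (2 × 1.344) = 396 nm.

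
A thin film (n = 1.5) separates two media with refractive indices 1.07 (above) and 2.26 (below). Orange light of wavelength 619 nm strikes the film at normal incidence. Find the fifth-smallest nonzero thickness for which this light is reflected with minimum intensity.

Top surface (1.07 → 1.5): reflection off a higher-index medium gives a half-wave phase shift.
Ray reflecting at the bottom interface goes from n = 1.5 toward n = 2.26: a half-wave phase shift.
Zero or two π shifts → no net half-wave offset.
So the condition for destructive reflection is 2 n t = (m + ½) λ.
The fifth-smallest nonzero thickness corresponds to m = 4: t = (m + ½) λ / (2 n) = 4.50 × 619 / (2 × 1.5) = 929 nm.

929 nm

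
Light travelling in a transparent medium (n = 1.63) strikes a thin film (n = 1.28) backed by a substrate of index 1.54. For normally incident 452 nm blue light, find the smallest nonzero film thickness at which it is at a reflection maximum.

88.3 nm

Ray reflecting at the top interface goes from n = 1.63 toward n = 1.28: no phase shift.
At the lower boundary (n = 1.28 to n = 1.54) the reflected ray undergoes a half-wave phase shift.
Exactly one π shift → a net half-wave offset.
For bright reflection here: 2 n t = (m + ½) λ.
Minimum at m = 0: t = λ / (4 n) = 452 / (4 × 1.28) = 88.3 nm.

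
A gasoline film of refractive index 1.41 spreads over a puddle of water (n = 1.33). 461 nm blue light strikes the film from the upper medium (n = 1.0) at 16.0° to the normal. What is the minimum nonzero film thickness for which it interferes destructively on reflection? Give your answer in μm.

Top surface (1.0 → 1.41): reflection off a higher-index medium gives a half-wave phase shift.
Ray reflecting at the bottom interface goes from n = 1.41 toward n = 1.33: no phase shift.
Net: one phase inversion between the two reflected rays.
So the condition for destructive reflection is 2 n t cos θ_r = m λ.
Snell's law: 1.0 sin 16.0° = 1.41 sin θ_r → sin θ_r = 0.195, cos θ_r = 0.981.
Minimum nonzero at m = 1: t = λ / (2 n cos θ_r) = 461 / (2 × 1.41 × 0.981) = 167 nm.

0.167 μm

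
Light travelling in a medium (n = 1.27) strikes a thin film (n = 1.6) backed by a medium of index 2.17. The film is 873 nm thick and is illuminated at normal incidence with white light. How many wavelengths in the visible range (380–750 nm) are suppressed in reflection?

At the upper boundary (n = 1.27 to n = 1.6) the reflected ray undergoes a half-wave phase shift.
Bottom surface (1.6 → 2.17): reflection off a higher-index medium gives a half-wave phase shift.
Zero or two π shifts → no net half-wave offset.
For minimum reflection here: 2 n t = (m + ½) λ.
λ = 2 n t / (m + ½) = 2794 / (m + ½) nm.
m=3: 798 nm (IR); m=4: 621 nm (visible); m=5: 508 nm (visible); m=6: 430 nm (visible); m=7: 372 nm (UV).

3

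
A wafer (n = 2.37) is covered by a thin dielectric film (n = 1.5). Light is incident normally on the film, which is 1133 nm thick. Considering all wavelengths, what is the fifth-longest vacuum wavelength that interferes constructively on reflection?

680 nm

At the upper boundary (n = 1.0 to n = 1.5) the reflected ray undergoes a half-wave phase shift.
At the lower boundary (n = 1.5 to n = 2.37) the reflected ray undergoes a half-wave phase shift.
Zero or two π shifts → no net half-wave offset.
With no net inversion, constructive interference in reflection requires 2 n t = m λ.
λ = 2 n t / m. The fifth-longest wavelength is m = 5: λ = 2 × 1.5 × 1133 / 5.00 = 680 nm.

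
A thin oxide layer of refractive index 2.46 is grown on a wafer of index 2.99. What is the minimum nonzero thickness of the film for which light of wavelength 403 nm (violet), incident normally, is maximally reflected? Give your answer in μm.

Ray reflecting at the top interface goes from n = 1.0 toward n = 2.46: a half-wave phase shift.
Ray reflecting at the bottom interface goes from n = 2.46 toward n = 2.99: a half-wave phase shift.
Zero or two π shifts → no net half-wave offset.
So the condition for constructive reflection is 2 n t = m λ.
Minimum nonzero at m = 1: t = λ / (2 n) = 403 / (2 × 2.46) = 81.9 nm.

0.0819 μm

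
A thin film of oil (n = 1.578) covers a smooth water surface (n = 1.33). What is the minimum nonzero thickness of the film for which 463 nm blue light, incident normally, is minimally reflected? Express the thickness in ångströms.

1467 Å

At the upper boundary (n = 1.0 to n = 1.578) the reflected ray undergoes a half-wave phase shift.
Ray reflecting at the bottom interface goes from n = 1.578 toward n = 1.33: no phase shift.
Net: one phase inversion between the two reflected rays.
So the condition for destructive reflection is 2 n t = m λ.
Minimum nonzero at m = 1: t = λ / (2 n) = 463 / (2 × 1.578) = 147 nm.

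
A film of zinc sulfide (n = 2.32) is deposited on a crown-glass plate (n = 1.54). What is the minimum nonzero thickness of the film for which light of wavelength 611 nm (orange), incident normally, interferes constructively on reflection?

At the upper boundary (n = 1.0 to n = 2.32) the reflected ray undergoes a half-wave phase shift.
Bottom surface (2.32 → 1.54): reflection off a lower-index medium gives no phase shift.
The two reflections differ by half a wavelength.
So the condition for constructive reflection is 2 n t = (m + ½) λ.
Minimum at m = 0: t = λ / (4 n) = 611 / (4 × 2.32) = 65.8 nm.

65.8 nm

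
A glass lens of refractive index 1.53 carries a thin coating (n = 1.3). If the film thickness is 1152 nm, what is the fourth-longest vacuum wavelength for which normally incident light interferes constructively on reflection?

Ray reflecting at the top interface goes from n = 1.0 toward n = 1.3: a half-wave phase shift.
Bottom surface (1.3 → 1.53): reflection off a higher-index medium gives a half-wave phase shift.
Net: no relative phase inversion (both shifts match).
For maximum reflection here: 2 n t = m λ.
λ = 2 n t / m. The fourth-longest wavelength is m = 4: λ = 2 × 1.3 × 1152 / 4.00 = 749 nm.

749 nm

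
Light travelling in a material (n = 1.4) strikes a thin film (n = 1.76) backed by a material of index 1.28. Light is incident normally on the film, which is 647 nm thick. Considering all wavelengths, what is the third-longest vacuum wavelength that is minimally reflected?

759 nm

Ray reflecting at the top interface goes from n = 1.4 toward n = 1.76: a half-wave phase shift.
Bottom surface (1.76 → 1.28): reflection off a lower-index medium gives no phase shift.
Exactly one π shift → a net half-wave offset.
So the condition for destructive reflection is 2 n t = m λ.
λ = 2 n t / m. The third-longest wavelength is m = 3: λ = 2 × 1.76 × 647 / 3.00 = 759 nm.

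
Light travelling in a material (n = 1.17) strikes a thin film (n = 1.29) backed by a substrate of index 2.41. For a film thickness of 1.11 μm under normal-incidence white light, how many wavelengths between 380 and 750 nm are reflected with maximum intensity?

4

Top surface (1.17 → 1.29): reflection off a higher-index medium gives a half-wave phase shift.
Ray reflecting at the bottom interface goes from n = 1.29 toward n = 2.41: a half-wave phase shift.
Net: no relative phase inversion (both shifts match).
So the condition for constructive reflection is 2 n t = m λ.
λ = 2 n t / m = 2864 / m nm.
m=3: 955 nm (IR); m=4: 716 nm (visible); m=5: 573 nm (visible); m=6: 477 nm (visible); m=7: 409 nm (visible); m=8: 358 nm (UV).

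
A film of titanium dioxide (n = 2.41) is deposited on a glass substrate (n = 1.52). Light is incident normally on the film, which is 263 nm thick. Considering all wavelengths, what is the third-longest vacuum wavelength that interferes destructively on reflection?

At the upper boundary (n = 1.0 to n = 2.41) the reflected ray undergoes a half-wave phase shift.
Ray reflecting at the bottom interface goes from n = 2.41 toward n = 1.52: no phase shift.
Exactly one π shift → a net half-wave offset.
With one net inversion, destructive interference in reflection requires 2 n t = m λ.
λ = 2 n t / m. The third-longest wavelength is m = 3: λ = 2 × 2.41 × 263 / 3.00 = 423 nm.

423 nm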